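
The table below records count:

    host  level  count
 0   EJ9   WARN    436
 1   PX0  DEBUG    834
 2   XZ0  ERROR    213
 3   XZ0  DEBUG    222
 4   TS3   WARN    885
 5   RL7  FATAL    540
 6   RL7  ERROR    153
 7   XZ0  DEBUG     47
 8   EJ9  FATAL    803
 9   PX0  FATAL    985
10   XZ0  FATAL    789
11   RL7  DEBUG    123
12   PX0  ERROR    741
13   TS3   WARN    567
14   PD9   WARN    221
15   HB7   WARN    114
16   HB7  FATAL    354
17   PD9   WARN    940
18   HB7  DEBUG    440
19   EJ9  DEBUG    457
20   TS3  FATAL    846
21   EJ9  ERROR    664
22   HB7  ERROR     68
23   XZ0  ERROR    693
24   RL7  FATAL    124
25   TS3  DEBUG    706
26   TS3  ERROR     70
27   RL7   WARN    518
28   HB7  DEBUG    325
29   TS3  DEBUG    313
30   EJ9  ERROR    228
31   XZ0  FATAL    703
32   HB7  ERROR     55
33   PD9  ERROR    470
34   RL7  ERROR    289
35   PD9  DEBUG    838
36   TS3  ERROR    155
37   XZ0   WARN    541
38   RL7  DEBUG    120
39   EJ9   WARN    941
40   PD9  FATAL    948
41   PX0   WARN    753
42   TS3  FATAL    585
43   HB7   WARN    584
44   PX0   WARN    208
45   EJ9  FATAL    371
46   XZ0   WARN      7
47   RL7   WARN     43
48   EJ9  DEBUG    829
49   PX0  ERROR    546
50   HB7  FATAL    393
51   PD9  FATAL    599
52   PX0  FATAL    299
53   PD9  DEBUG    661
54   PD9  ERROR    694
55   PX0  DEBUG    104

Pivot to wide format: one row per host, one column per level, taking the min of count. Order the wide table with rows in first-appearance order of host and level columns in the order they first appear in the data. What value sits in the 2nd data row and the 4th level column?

With rows in first-appearance order of host, row 2 is host=PX0. level columns in first-appearance order: WARN, DEBUG, ERROR, FATAL; column 4 is FATAL.
Long rows with host=PX0, level=FATAL: min(985, 299) = 299.

299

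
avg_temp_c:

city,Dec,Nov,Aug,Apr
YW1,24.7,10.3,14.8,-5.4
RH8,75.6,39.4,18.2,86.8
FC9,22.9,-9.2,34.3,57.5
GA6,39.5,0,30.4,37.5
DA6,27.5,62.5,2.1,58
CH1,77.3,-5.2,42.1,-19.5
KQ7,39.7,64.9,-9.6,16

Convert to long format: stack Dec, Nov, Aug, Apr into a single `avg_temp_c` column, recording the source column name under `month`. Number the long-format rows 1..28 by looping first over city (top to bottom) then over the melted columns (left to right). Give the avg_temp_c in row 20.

28 rows total (7 × 4). Row 20: index ⌊(20-1)/4⌋ = 4 into city → DA6; (20-1) mod 4 = 3 into the melted columns → Apr.
So row 20 is (DA6, Apr, 58); avg_temp_c = 58.

58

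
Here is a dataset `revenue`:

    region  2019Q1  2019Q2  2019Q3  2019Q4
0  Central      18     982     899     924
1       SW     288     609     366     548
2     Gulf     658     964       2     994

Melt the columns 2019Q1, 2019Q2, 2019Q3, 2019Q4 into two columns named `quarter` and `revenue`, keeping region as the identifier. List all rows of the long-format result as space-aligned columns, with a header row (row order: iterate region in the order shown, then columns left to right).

region   quarter  revenue
Central  2019Q1   18     
Central  2019Q2   982    
Central  2019Q3   899    
Central  2019Q4   924    
SW       2019Q1   288    
SW       2019Q2   609    
SW       2019Q3   366    
SW       2019Q4   548    
Gulf     2019Q1   658    
Gulf     2019Q2   964    
Gulf     2019Q3   2      
Gulf     2019Q4   994    

Each (region, column) pair becomes one row: 3 × 4 = 12 rows.
For example, (Central, 2019Q1) → revenue=18.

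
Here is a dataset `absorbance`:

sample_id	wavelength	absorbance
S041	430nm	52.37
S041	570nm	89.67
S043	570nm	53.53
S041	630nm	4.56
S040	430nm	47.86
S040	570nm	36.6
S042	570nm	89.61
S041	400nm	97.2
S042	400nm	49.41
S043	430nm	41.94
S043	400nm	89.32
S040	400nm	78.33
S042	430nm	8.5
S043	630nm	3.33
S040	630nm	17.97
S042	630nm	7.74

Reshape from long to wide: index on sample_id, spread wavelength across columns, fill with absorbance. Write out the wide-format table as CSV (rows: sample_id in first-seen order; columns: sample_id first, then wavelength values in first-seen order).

sample_id,430nm,570nm,630nm,400nm
S041,52.37,89.67,4.56,97.2
S043,41.94,53.53,3.33,89.32
S040,47.86,36.6,17.97,78.33
S042,8.5,89.61,7.74,49.41

Columns: sample_id plus the 4 distinct wavelength values (430nm, 570nm, 630nm, 400nm).
For example, row S041 column 430nm takes absorbance=52.37 from the long row (S041, 430nm).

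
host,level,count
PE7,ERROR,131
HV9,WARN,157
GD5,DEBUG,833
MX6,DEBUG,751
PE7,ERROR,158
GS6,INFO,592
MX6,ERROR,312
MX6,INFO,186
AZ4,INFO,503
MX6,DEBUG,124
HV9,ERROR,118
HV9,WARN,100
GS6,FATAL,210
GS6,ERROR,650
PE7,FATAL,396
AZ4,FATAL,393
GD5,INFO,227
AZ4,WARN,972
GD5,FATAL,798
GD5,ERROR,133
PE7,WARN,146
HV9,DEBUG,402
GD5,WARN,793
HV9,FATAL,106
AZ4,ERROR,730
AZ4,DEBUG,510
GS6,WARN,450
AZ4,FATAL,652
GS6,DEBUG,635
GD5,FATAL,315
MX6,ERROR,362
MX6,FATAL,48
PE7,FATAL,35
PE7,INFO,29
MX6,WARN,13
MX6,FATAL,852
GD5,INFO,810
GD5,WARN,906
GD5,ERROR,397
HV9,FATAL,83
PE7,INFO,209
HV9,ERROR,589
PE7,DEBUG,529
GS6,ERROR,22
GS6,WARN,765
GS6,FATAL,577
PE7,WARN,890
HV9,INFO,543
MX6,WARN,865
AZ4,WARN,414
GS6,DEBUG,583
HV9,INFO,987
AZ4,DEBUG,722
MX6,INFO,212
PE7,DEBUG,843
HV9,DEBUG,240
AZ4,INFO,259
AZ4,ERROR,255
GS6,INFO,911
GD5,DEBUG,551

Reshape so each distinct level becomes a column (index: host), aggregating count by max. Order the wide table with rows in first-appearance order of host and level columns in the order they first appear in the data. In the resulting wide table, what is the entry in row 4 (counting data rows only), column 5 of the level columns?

With rows in first-appearance order of host, row 4 is host=MX6. level columns in first-appearance order: ERROR, WARN, DEBUG, INFO, FATAL; column 5 is FATAL.
Long rows with host=MX6, level=FATAL: max(48, 852) = 852.

852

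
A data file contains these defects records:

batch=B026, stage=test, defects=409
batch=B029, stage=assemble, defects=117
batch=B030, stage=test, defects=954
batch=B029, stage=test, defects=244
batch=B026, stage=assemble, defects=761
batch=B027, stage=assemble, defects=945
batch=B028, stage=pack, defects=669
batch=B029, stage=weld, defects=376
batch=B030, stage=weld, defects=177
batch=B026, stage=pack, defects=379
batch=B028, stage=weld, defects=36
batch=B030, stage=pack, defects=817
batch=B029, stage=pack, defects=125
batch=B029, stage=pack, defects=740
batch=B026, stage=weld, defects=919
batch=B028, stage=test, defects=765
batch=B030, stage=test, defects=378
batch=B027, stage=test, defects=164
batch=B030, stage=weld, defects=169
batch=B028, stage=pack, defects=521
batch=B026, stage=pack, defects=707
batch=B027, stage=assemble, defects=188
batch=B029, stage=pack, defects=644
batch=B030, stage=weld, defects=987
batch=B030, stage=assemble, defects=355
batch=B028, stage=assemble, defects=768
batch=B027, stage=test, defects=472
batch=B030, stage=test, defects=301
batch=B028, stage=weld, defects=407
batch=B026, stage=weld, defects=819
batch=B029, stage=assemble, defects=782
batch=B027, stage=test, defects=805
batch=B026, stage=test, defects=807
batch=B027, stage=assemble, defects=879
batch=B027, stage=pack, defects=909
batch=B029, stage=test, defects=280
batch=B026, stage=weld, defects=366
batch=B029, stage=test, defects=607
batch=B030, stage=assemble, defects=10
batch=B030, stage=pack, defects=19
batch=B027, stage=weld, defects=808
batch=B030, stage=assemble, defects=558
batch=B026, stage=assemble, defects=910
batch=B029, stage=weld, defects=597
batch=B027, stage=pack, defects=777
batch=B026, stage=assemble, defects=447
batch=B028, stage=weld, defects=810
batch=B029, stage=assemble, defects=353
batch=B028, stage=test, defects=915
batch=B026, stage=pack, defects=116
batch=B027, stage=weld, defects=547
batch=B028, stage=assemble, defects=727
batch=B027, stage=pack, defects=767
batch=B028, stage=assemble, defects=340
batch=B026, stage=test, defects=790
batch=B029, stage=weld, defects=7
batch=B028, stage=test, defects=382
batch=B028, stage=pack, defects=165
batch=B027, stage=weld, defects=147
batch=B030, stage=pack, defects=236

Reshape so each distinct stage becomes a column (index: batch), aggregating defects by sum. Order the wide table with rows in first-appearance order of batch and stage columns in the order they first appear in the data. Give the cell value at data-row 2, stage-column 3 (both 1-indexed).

With rows in first-appearance order of batch, row 2 is batch=B029. stage columns in first-appearance order: test, assemble, pack, weld; column 3 is pack.
Long rows with batch=B029, stage=pack: 125 + 740 + 644 = 1509.

1509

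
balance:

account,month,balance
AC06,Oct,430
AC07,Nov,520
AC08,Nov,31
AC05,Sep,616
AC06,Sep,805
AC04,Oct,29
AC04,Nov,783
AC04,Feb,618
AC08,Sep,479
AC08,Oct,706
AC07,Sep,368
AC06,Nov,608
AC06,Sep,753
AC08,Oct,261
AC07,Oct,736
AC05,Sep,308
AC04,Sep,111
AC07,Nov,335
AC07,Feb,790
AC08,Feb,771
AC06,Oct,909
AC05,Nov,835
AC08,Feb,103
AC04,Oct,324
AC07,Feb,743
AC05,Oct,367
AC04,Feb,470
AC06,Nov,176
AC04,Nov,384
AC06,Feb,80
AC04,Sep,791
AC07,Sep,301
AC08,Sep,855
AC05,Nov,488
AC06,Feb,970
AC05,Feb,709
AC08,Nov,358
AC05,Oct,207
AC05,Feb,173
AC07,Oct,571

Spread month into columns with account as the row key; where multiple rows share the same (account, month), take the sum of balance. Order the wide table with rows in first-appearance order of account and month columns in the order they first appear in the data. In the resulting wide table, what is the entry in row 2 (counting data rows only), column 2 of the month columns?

855

With rows in first-appearance order of account, row 2 is account=AC07. month columns in first-appearance order: Oct, Nov, Sep, Feb; column 2 is Nov.
Long rows with account=AC07, month=Nov: 520 + 335 = 855.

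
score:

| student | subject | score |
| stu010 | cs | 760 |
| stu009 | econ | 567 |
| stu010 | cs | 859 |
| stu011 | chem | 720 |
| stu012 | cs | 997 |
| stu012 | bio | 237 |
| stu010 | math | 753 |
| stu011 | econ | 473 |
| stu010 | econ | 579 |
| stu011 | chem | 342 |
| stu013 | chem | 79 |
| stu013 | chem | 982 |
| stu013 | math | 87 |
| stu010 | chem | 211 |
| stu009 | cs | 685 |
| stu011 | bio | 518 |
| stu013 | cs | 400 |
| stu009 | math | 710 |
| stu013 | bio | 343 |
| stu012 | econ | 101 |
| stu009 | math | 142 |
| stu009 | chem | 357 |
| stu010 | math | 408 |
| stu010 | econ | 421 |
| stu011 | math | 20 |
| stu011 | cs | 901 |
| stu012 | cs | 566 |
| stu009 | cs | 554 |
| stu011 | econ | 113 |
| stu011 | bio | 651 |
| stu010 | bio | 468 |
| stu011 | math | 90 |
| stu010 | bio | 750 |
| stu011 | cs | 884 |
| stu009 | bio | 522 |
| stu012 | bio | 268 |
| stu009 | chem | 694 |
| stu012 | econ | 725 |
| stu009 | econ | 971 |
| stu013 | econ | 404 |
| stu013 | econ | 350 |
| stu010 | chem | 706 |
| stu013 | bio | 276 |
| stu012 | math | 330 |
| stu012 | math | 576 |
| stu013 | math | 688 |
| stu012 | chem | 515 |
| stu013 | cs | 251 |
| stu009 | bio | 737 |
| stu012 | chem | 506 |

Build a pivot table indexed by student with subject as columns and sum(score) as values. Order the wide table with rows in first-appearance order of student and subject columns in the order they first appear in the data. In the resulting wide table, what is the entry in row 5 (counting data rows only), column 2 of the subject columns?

754

With rows in first-appearance order of student, row 5 is student=stu013. subject columns in first-appearance order: cs, econ, chem, bio, math; column 2 is econ.
Long rows with student=stu013, subject=econ: 404 + 350 = 754.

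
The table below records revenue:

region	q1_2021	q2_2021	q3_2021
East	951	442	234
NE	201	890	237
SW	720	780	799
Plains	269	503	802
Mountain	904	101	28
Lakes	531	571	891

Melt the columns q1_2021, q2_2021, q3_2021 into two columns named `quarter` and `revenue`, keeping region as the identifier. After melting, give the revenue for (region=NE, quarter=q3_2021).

Unpivoting turns each (region, wide-column) pair into one long row.
The wide cell at row NE, column q3_2021 holds 237, so the long row (NE, q3_2021) has revenue=237.

237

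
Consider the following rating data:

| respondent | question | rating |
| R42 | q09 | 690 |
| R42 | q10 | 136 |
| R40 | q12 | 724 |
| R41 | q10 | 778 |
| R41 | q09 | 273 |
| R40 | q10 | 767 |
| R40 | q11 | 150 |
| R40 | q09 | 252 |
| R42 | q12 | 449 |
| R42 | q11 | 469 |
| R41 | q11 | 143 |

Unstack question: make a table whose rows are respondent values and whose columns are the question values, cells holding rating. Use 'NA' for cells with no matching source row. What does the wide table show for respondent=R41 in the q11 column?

143

The long row with respondent=R41, question=q11 has rating=143.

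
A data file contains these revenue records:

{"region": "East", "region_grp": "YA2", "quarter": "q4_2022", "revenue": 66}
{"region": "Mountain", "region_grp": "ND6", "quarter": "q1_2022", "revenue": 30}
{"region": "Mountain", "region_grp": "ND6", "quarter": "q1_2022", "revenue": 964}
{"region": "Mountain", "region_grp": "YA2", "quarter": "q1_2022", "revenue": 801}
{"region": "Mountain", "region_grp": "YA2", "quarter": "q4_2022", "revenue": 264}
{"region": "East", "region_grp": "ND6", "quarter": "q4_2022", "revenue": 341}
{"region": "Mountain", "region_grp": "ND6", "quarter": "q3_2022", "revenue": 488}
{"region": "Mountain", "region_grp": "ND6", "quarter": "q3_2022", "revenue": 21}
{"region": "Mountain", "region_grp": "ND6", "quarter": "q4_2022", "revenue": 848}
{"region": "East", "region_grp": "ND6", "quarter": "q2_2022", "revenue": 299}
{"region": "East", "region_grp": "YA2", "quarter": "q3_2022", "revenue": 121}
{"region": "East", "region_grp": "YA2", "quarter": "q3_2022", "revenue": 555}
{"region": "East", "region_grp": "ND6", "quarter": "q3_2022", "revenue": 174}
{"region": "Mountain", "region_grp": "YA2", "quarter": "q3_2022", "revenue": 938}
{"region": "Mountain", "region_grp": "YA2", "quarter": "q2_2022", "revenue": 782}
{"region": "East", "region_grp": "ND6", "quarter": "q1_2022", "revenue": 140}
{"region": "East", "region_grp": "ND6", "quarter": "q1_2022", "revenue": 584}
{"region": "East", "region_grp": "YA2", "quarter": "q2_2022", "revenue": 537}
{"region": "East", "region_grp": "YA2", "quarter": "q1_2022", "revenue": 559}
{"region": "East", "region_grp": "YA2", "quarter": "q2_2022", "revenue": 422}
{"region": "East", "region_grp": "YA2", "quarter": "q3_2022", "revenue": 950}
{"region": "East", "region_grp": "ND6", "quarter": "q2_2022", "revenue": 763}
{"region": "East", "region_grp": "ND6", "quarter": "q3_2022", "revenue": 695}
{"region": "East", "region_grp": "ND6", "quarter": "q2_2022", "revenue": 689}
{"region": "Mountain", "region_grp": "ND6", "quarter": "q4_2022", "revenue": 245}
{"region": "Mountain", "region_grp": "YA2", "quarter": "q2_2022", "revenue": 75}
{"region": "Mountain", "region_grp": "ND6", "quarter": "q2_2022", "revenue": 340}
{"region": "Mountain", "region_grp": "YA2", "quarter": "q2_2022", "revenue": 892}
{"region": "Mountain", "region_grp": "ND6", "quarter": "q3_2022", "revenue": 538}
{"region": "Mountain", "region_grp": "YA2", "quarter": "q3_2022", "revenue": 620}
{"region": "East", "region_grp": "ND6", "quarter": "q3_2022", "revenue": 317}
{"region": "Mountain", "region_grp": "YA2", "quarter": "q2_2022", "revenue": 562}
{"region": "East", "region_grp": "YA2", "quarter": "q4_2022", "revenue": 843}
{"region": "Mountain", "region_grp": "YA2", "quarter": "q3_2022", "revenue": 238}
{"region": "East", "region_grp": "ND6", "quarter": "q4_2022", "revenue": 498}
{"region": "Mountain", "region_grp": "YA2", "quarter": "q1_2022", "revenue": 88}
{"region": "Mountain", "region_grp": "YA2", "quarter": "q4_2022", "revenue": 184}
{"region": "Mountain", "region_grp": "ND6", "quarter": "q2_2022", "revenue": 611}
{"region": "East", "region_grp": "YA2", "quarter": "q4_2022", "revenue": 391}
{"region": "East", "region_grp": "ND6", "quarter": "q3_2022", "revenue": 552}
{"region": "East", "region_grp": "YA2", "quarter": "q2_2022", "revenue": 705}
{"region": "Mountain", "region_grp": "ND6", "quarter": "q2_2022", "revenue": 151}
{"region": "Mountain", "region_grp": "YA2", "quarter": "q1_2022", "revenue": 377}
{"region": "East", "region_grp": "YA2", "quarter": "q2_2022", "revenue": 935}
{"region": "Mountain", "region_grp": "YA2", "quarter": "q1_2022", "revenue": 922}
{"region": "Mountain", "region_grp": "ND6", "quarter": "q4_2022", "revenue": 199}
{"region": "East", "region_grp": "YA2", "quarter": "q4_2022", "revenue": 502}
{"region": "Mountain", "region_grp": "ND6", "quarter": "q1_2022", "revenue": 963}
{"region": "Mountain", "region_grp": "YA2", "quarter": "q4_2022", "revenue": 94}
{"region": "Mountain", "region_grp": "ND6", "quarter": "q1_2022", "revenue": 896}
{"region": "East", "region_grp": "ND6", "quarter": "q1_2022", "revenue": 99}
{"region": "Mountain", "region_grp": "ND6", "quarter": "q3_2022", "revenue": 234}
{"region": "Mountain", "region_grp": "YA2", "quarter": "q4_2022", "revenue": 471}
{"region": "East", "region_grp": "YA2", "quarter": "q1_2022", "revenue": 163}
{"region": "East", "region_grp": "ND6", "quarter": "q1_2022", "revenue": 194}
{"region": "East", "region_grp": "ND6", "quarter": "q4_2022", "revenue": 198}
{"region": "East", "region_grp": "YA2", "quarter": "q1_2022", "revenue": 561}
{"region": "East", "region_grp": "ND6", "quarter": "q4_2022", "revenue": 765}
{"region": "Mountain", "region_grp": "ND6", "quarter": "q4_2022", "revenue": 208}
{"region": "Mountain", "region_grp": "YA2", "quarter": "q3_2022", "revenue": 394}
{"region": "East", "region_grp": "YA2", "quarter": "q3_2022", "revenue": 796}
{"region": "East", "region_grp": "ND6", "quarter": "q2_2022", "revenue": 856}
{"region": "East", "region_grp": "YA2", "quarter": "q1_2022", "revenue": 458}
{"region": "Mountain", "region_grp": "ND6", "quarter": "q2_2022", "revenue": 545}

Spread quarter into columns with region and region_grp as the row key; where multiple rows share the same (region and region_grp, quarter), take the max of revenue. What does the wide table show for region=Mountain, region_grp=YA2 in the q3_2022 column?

Rows with region=Mountain, region_grp=YA2 and quarter=q3_2022: revenue values are 938, 620, 238, 394.
max(938, 620, 238, 394) = 938.

938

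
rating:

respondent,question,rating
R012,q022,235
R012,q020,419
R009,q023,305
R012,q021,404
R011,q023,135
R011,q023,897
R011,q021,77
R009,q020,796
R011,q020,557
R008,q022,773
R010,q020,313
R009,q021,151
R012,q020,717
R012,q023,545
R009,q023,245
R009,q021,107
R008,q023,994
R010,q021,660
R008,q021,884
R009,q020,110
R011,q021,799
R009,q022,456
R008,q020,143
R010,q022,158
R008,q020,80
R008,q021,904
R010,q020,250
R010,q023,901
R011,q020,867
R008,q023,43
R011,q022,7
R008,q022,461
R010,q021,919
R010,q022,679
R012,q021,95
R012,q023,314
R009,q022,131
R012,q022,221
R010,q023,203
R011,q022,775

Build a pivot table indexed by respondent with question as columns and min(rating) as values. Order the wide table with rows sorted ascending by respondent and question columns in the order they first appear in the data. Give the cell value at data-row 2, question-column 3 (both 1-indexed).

With rows sorted ascending by respondent, row 2 is respondent=R009. question columns in first-appearance order: q022, q020, q023, q021; column 3 is q023.
Long rows with respondent=R009, question=q023: min(305, 245) = 245.

245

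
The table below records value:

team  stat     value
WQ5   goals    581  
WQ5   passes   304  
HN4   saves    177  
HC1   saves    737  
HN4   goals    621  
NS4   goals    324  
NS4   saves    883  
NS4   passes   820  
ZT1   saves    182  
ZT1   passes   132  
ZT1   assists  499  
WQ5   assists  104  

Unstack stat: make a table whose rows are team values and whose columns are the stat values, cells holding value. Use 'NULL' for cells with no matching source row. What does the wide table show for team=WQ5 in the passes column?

The long row with team=WQ5, stat=passes has value=304.

304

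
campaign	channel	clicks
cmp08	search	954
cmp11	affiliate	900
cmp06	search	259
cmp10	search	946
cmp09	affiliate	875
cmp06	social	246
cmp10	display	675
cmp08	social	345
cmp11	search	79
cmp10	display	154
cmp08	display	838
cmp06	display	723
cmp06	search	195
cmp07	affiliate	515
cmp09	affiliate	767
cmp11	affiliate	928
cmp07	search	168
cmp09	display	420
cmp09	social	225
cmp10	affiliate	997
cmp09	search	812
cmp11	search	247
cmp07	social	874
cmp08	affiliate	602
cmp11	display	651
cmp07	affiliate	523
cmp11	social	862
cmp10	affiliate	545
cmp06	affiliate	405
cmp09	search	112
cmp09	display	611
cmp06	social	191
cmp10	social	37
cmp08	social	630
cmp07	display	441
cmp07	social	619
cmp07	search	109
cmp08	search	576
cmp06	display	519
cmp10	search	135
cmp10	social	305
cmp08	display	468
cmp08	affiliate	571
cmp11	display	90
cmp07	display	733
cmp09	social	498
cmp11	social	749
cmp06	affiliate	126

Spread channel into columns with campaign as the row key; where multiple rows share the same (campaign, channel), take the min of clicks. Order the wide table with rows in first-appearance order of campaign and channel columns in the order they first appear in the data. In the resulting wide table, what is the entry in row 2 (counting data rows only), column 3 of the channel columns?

With rows in first-appearance order of campaign, row 2 is campaign=cmp11. channel columns in first-appearance order: search, affiliate, social, display; column 3 is social.
Long rows with campaign=cmp11, channel=social: min(862, 749) = 749.

749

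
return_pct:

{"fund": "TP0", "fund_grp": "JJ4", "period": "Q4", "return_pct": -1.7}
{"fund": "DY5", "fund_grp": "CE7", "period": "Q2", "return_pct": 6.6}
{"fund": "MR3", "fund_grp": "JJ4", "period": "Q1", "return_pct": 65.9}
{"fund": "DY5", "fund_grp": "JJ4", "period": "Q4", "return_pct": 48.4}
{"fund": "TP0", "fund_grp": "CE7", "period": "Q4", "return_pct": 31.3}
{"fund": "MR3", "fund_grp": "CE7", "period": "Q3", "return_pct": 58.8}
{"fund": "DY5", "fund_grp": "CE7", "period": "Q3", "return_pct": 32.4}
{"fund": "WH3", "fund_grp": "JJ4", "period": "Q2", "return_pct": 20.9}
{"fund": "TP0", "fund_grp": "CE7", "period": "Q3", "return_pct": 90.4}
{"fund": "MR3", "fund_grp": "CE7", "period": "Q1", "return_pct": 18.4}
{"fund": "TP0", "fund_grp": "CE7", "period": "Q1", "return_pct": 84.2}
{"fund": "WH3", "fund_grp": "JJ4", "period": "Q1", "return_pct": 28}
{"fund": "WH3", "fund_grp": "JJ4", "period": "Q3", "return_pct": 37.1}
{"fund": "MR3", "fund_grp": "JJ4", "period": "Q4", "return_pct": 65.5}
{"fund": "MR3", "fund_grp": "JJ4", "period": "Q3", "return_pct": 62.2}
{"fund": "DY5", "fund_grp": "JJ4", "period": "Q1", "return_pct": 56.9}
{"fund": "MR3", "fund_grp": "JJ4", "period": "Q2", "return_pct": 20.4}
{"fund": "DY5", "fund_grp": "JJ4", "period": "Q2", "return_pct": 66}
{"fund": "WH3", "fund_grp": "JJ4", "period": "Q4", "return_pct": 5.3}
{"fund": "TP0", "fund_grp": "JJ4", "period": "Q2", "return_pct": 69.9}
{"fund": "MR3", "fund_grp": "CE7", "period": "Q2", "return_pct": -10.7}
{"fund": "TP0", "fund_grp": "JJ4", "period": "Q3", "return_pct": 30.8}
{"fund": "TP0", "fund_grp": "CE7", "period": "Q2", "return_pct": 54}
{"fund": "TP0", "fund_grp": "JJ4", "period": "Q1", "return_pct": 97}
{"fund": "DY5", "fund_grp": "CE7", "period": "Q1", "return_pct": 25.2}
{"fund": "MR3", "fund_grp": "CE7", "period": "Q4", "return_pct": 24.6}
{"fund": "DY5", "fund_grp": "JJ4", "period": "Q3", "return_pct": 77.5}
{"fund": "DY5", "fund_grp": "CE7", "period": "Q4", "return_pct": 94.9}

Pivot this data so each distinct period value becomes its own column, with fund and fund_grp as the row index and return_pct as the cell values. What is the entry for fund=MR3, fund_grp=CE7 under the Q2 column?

Wide layout: rows indexed by fund and fund_grp, columns are the 4 distinct period values (Q4, Q2, Q1, Q3).
Cell (fund=MR3, fund_grp=CE7, period=Q2) draws from the long row where fund=MR3, fund_grp=CE7 and period=Q2, which has return_pct=-10.7.

-10.7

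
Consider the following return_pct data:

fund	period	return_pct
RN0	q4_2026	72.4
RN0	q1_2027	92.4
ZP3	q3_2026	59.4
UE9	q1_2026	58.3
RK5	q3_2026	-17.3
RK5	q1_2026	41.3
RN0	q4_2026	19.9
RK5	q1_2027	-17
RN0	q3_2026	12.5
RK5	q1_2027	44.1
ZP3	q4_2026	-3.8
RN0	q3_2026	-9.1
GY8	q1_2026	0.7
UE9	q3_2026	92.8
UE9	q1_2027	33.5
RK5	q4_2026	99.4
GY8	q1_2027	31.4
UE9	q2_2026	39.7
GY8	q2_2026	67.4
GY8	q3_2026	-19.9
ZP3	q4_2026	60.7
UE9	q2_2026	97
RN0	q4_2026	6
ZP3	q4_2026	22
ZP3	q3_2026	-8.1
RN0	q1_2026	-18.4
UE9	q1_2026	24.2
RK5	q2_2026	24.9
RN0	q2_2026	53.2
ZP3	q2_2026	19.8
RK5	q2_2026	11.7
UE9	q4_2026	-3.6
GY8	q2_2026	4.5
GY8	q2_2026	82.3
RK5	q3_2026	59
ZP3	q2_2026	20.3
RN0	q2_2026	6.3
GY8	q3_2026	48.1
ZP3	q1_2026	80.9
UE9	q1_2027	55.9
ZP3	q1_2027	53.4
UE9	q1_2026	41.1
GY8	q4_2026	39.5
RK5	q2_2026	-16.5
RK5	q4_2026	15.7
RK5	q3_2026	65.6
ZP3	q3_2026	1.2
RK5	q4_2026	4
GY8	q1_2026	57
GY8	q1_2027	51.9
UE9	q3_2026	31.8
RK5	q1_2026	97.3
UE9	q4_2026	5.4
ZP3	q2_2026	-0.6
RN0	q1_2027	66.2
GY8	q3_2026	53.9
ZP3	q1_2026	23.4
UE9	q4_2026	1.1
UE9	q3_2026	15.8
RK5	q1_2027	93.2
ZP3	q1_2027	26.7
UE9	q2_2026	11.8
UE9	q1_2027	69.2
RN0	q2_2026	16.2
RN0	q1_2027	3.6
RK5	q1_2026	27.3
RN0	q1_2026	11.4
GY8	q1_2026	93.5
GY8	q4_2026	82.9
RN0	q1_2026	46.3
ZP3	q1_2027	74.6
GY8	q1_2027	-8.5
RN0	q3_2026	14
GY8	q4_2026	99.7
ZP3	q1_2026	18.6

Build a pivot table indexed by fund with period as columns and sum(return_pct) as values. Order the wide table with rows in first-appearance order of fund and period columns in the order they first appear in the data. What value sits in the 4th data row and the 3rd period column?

107.3

With rows in first-appearance order of fund, row 4 is fund=RK5. period columns in first-appearance order: q4_2026, q1_2027, q3_2026, q1_2026, q2_2026; column 3 is q3_2026.
Long rows with fund=RK5, period=q3_2026: -17.3 + 59 + 65.6 = 107.3.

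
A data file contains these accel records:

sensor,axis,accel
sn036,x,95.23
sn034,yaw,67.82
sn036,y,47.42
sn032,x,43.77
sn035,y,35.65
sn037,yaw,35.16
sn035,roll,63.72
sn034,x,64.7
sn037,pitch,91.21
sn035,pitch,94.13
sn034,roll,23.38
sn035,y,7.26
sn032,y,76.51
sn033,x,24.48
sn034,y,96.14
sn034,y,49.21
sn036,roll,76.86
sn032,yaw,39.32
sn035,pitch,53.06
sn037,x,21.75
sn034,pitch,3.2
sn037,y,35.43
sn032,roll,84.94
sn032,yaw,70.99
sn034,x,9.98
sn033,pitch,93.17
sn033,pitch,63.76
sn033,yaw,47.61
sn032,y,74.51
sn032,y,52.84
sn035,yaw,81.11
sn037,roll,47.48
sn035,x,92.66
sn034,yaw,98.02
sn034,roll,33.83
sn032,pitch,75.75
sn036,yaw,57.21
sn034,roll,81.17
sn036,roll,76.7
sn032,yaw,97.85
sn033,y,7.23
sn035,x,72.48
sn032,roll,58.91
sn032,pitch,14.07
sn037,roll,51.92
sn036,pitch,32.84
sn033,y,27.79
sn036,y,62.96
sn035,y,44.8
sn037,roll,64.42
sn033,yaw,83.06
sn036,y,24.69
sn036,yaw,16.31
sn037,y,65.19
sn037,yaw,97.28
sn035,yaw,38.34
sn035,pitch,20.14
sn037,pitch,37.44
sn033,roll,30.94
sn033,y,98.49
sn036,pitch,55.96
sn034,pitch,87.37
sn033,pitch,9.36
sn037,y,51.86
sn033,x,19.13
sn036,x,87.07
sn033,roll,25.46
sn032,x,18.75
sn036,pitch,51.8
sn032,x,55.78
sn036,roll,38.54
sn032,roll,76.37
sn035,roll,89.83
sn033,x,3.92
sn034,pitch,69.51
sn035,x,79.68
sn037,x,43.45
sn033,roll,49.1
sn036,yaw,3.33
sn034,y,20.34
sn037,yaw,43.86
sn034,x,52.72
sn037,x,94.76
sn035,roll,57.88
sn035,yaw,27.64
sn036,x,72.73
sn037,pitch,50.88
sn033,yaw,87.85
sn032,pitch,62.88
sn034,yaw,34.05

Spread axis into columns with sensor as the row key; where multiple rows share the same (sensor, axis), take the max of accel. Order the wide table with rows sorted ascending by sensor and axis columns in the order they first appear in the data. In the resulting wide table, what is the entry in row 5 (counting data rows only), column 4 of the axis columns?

76.86

With rows sorted ascending by sensor, row 5 is sensor=sn036. axis columns in first-appearance order: x, yaw, y, roll, pitch; column 4 is roll.
Long rows with sensor=sn036, axis=roll: max(76.86, 76.7, 38.54) = 76.86.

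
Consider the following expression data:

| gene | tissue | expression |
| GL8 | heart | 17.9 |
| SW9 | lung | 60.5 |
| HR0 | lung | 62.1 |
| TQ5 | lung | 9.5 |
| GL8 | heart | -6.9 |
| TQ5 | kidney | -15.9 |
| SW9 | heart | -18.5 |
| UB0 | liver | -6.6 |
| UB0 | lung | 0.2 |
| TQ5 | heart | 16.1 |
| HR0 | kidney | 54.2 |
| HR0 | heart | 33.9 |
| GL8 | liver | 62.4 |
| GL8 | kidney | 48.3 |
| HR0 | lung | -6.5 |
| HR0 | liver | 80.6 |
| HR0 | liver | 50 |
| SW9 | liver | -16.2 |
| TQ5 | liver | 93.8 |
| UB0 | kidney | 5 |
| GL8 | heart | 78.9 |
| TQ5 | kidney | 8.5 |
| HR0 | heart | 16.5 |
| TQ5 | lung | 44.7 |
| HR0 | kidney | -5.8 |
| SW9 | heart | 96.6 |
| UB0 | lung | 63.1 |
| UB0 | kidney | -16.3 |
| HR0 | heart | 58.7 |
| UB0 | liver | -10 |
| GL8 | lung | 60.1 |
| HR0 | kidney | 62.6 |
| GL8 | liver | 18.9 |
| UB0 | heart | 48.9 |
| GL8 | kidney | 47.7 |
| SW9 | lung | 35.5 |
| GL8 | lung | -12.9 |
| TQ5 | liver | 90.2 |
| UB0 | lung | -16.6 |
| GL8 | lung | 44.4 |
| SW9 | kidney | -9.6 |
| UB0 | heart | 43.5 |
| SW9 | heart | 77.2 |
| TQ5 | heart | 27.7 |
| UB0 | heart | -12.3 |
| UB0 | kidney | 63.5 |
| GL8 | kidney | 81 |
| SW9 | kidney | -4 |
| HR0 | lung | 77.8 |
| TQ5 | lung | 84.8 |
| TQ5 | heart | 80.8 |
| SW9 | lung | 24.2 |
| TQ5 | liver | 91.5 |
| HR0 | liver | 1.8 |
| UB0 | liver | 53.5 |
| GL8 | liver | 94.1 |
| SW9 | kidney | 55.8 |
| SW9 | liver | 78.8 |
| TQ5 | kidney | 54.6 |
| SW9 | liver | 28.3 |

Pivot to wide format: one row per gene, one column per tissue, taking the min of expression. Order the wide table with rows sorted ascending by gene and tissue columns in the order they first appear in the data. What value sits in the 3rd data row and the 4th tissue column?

With rows sorted ascending by gene, row 3 is gene=SW9. tissue columns in first-appearance order: heart, lung, kidney, liver; column 4 is liver.
Long rows with gene=SW9, tissue=liver: min(-16.2, 78.8, 28.3) = -16.2.

-16.2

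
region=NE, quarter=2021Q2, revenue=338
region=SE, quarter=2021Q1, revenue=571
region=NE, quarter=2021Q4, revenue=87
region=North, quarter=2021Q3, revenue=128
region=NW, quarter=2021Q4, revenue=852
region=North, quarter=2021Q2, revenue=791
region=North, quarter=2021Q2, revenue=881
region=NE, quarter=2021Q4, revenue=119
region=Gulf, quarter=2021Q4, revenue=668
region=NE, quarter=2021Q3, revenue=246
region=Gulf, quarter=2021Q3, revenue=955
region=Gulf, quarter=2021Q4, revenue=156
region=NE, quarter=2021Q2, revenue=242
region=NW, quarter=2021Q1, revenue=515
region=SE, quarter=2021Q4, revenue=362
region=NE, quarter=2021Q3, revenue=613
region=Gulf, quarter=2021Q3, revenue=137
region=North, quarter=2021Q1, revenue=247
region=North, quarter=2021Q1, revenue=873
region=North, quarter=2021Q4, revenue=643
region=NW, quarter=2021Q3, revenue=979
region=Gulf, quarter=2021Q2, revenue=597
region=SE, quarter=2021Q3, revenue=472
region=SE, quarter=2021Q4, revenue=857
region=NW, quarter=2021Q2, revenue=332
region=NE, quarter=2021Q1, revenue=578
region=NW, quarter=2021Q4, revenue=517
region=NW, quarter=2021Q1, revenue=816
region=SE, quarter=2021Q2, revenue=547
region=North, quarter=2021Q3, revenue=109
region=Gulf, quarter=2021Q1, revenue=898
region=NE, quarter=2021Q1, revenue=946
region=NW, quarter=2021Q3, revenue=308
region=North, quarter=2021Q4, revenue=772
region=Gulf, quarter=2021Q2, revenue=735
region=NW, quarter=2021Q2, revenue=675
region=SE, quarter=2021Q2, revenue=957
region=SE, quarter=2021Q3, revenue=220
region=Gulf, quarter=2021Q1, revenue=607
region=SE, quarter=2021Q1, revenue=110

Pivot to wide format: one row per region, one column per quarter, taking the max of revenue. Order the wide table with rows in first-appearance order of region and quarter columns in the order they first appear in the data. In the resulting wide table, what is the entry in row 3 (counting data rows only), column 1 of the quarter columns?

881

With rows in first-appearance order of region, row 3 is region=North. quarter columns in first-appearance order: 2021Q2, 2021Q1, 2021Q4, 2021Q3; column 1 is 2021Q2.
Long rows with region=North, quarter=2021Q2: max(791, 881) = 881.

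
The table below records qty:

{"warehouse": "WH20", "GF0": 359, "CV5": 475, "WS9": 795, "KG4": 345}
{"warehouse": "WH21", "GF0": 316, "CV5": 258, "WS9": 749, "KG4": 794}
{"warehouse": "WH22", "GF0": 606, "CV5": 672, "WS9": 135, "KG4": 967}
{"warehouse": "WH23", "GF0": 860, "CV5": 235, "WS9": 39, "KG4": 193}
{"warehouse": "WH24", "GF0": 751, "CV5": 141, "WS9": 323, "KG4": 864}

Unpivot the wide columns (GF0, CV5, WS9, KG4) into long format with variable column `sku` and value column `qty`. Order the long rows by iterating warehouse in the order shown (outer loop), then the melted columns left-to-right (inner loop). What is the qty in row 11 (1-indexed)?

20 rows total (5 × 4). Row 11: index ⌊(11-1)/4⌋ = 2 into warehouse → WH22; (11-1) mod 4 = 2 into the melted columns → WS9.
So row 11 is (WH22, WS9, 135); qty = 135.

135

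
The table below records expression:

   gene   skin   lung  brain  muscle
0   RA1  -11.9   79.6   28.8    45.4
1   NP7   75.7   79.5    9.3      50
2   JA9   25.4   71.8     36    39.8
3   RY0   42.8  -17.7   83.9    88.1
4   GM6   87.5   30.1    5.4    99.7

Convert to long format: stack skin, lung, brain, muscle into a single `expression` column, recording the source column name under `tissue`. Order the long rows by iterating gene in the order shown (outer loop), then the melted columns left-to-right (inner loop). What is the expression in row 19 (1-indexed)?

20 rows total (5 × 4). Row 19: index ⌊(19-1)/4⌋ = 4 into gene → GM6; (19-1) mod 4 = 2 into the melted columns → brain.
So row 19 is (GM6, brain, 5.4); expression = 5.4.

5.4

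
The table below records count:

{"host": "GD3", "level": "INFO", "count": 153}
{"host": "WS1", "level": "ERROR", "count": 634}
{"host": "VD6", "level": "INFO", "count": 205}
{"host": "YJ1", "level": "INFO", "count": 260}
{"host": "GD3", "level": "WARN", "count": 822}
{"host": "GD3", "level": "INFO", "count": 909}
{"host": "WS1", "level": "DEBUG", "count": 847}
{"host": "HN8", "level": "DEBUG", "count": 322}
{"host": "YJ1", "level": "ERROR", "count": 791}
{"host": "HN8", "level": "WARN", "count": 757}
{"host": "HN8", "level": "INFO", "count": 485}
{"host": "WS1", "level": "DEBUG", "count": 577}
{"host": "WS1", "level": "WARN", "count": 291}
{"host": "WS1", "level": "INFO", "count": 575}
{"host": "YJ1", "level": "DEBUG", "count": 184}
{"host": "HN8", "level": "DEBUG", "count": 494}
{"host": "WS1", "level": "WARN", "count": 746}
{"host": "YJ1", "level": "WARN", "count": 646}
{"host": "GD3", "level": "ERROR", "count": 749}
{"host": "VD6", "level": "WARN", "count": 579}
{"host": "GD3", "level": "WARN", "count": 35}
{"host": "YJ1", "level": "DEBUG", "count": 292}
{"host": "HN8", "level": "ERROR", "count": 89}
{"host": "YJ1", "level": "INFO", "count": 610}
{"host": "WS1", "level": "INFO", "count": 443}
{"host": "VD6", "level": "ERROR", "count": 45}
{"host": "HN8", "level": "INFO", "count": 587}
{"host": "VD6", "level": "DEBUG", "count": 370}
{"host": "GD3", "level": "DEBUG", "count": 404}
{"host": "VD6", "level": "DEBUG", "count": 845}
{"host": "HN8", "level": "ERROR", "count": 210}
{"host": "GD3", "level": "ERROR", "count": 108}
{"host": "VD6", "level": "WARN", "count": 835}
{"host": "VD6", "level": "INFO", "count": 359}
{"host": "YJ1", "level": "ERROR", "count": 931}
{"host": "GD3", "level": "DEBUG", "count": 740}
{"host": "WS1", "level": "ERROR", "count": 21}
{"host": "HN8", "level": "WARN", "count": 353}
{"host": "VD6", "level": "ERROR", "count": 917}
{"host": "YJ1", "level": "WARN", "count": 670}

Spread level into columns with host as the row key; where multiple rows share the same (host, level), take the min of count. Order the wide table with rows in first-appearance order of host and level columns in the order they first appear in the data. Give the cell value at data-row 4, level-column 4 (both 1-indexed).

184

With rows in first-appearance order of host, row 4 is host=YJ1. level columns in first-appearance order: INFO, ERROR, WARN, DEBUG; column 4 is DEBUG.
Long rows with host=YJ1, level=DEBUG: min(184, 292) = 184.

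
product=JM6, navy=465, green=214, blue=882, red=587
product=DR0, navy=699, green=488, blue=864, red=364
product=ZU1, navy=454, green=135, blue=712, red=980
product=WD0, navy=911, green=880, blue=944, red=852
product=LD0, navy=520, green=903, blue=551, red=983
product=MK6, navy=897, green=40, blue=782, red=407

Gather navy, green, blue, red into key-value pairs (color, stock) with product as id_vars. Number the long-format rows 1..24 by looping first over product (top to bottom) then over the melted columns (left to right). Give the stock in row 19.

551

24 rows total (6 × 4). Row 19: index ⌊(19-1)/4⌋ = 4 into product → LD0; (19-1) mod 4 = 2 into the melted columns → blue.
So row 19 is (LD0, blue, 551); stock = 551.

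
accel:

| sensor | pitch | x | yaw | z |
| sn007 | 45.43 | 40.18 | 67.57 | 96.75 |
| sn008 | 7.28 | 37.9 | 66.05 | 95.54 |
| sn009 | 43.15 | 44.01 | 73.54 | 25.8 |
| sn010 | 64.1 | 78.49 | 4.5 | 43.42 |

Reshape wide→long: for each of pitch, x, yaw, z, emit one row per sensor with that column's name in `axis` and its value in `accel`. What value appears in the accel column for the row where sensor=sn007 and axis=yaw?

67.57

Unpivoting turns each (sensor, wide-column) pair into one long row.
The wide cell at row sn007, column yaw holds 67.57, so the long row (sn007, yaw) has accel=67.57.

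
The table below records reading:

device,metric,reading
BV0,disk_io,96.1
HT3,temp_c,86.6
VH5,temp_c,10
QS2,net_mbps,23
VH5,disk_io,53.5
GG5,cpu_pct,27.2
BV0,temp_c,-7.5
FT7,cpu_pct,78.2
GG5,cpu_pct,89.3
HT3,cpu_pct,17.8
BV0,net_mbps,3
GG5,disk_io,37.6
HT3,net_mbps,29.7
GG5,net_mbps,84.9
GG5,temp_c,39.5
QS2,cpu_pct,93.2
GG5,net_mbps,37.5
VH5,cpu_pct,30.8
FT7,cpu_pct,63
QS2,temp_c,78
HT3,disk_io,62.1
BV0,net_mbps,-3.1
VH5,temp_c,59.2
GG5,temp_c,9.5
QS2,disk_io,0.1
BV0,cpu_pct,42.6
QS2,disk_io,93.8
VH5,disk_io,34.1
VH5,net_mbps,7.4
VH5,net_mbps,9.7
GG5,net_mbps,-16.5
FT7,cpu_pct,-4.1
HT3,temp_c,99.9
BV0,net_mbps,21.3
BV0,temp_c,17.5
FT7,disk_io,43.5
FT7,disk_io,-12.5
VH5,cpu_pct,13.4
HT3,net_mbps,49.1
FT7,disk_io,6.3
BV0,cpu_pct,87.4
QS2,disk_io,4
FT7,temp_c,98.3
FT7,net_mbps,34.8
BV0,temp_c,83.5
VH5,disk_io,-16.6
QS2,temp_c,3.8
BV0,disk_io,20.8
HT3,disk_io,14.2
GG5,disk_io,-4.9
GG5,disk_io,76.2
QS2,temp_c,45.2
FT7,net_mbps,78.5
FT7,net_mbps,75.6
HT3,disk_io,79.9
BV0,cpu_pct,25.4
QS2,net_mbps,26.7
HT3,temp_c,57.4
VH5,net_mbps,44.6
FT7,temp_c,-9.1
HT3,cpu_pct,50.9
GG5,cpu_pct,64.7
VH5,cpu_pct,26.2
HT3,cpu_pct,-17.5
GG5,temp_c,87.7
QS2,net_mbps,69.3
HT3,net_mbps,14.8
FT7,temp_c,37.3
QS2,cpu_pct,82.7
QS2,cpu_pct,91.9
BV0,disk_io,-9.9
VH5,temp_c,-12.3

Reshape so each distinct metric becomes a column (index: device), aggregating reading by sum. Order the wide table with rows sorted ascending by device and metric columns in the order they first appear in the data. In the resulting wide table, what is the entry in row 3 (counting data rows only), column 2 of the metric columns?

With rows sorted ascending by device, row 3 is device=GG5. metric columns in first-appearance order: disk_io, temp_c, net_mbps, cpu_pct; column 2 is temp_c.
Long rows with device=GG5, metric=temp_c: 39.5 + 9.5 + 87.7 = 136.7.

136.7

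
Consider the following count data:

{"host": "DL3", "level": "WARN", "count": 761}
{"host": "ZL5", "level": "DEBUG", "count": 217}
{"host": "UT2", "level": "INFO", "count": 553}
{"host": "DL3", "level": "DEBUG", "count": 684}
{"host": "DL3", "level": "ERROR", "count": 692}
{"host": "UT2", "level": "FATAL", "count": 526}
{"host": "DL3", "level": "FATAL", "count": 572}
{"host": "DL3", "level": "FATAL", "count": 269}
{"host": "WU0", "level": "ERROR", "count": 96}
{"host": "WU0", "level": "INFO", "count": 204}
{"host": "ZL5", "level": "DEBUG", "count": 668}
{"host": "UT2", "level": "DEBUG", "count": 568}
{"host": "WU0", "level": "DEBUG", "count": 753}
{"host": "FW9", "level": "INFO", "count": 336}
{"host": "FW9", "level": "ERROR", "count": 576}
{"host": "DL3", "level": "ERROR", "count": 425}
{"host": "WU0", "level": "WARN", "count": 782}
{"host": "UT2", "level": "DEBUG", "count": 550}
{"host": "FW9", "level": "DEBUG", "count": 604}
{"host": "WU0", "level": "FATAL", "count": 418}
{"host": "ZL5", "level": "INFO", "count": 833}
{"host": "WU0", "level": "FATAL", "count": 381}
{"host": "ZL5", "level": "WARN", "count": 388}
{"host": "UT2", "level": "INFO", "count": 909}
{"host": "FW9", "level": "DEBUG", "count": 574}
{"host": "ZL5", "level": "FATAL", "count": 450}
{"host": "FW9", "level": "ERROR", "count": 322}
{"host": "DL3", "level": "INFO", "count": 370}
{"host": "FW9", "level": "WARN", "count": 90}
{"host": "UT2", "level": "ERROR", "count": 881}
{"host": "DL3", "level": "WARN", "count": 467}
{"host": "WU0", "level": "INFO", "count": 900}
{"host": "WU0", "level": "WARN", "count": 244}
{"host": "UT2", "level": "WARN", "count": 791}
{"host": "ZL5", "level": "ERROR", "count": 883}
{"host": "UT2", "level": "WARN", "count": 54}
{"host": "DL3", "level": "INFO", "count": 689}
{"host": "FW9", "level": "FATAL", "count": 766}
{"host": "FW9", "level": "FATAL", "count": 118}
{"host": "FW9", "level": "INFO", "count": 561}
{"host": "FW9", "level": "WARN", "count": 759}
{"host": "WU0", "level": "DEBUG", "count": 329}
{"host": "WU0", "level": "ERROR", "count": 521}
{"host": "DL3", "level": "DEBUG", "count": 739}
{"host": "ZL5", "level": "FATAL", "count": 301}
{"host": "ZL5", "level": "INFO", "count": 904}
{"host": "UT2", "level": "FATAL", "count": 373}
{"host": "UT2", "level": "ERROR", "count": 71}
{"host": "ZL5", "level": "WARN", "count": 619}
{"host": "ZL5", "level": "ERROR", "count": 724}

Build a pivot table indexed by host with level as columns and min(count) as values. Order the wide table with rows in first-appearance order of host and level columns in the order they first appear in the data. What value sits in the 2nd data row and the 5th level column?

301

With rows in first-appearance order of host, row 2 is host=ZL5. level columns in first-appearance order: WARN, DEBUG, INFO, ERROR, FATAL; column 5 is FATAL.
Long rows with host=ZL5, level=FATAL: min(450, 301) = 301.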